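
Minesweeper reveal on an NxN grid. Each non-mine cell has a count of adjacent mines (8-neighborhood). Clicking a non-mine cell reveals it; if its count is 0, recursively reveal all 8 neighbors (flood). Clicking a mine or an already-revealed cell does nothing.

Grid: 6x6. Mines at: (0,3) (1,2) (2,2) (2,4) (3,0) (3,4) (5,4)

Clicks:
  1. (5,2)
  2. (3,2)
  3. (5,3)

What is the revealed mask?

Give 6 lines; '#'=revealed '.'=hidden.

Click 1 (5,2) count=0: revealed 11 new [(3,1) (3,2) (3,3) (4,0) (4,1) (4,2) (4,3) (5,0) (5,1) (5,2) (5,3)] -> total=11
Click 2 (3,2) count=1: revealed 0 new [(none)] -> total=11
Click 3 (5,3) count=1: revealed 0 new [(none)] -> total=11

Answer: ......
......
......
.###..
####..
####..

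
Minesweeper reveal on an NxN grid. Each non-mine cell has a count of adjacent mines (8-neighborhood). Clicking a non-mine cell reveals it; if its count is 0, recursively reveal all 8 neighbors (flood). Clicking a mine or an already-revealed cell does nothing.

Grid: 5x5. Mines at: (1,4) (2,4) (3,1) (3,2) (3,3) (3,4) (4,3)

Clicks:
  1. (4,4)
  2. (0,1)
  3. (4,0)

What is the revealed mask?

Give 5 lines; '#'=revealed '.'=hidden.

Click 1 (4,4) count=3: revealed 1 new [(4,4)] -> total=1
Click 2 (0,1) count=0: revealed 12 new [(0,0) (0,1) (0,2) (0,3) (1,0) (1,1) (1,2) (1,3) (2,0) (2,1) (2,2) (2,3)] -> total=13
Click 3 (4,0) count=1: revealed 1 new [(4,0)] -> total=14

Answer: ####.
####.
####.
.....
#...#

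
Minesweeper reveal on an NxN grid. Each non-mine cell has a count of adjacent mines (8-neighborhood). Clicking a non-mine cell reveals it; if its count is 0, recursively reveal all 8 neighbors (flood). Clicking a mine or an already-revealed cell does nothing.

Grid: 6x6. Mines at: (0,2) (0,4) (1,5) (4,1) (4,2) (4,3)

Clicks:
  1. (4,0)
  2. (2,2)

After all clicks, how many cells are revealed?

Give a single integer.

Click 1 (4,0) count=1: revealed 1 new [(4,0)] -> total=1
Click 2 (2,2) count=0: revealed 17 new [(0,0) (0,1) (1,0) (1,1) (1,2) (1,3) (1,4) (2,0) (2,1) (2,2) (2,3) (2,4) (3,0) (3,1) (3,2) (3,3) (3,4)] -> total=18

Answer: 18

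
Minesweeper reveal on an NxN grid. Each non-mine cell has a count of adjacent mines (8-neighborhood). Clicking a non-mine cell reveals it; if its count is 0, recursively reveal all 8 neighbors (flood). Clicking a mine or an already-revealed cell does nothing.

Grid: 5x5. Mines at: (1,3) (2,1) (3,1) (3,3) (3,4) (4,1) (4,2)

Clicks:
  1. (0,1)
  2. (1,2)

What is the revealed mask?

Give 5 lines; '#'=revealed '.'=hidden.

Click 1 (0,1) count=0: revealed 6 new [(0,0) (0,1) (0,2) (1,0) (1,1) (1,2)] -> total=6
Click 2 (1,2) count=2: revealed 0 new [(none)] -> total=6

Answer: ###..
###..
.....
.....
.....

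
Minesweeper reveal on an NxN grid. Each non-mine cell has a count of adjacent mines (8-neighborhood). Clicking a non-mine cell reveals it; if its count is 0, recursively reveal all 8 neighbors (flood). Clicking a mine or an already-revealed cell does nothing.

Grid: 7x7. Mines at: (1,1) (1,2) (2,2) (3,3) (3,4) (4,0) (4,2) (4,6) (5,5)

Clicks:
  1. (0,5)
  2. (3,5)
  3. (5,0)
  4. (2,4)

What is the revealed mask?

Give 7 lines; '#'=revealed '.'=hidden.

Answer: ...####
...####
...####
.....##
.......
#......
.......

Derivation:
Click 1 (0,5) count=0: revealed 14 new [(0,3) (0,4) (0,5) (0,6) (1,3) (1,4) (1,5) (1,6) (2,3) (2,4) (2,5) (2,6) (3,5) (3,6)] -> total=14
Click 2 (3,5) count=2: revealed 0 new [(none)] -> total=14
Click 3 (5,0) count=1: revealed 1 new [(5,0)] -> total=15
Click 4 (2,4) count=2: revealed 0 new [(none)] -> total=15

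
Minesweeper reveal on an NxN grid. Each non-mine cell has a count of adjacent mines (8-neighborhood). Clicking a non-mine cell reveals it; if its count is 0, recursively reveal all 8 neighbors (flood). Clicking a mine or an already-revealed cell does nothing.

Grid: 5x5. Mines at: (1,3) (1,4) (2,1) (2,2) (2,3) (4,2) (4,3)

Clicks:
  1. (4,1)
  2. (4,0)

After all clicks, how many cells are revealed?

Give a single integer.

Answer: 4

Derivation:
Click 1 (4,1) count=1: revealed 1 new [(4,1)] -> total=1
Click 2 (4,0) count=0: revealed 3 new [(3,0) (3,1) (4,0)] -> total=4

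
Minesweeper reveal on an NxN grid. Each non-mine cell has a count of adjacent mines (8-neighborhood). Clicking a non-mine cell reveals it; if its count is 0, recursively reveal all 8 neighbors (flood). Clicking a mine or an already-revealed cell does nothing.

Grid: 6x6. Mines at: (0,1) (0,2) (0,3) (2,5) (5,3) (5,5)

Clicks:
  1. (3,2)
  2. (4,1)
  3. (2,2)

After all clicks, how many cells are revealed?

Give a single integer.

Answer: 23

Derivation:
Click 1 (3,2) count=0: revealed 23 new [(1,0) (1,1) (1,2) (1,3) (1,4) (2,0) (2,1) (2,2) (2,3) (2,4) (3,0) (3,1) (3,2) (3,3) (3,4) (4,0) (4,1) (4,2) (4,3) (4,4) (5,0) (5,1) (5,2)] -> total=23
Click 2 (4,1) count=0: revealed 0 new [(none)] -> total=23
Click 3 (2,2) count=0: revealed 0 new [(none)] -> total=23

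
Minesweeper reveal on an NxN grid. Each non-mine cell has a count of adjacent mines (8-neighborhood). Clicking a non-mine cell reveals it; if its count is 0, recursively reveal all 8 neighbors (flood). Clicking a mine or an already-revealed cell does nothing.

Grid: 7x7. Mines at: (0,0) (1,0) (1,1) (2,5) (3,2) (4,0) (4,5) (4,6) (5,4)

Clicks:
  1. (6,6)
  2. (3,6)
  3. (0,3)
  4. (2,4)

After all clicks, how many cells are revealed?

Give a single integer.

Answer: 18

Derivation:
Click 1 (6,6) count=0: revealed 4 new [(5,5) (5,6) (6,5) (6,6)] -> total=4
Click 2 (3,6) count=3: revealed 1 new [(3,6)] -> total=5
Click 3 (0,3) count=0: revealed 13 new [(0,2) (0,3) (0,4) (0,5) (0,6) (1,2) (1,3) (1,4) (1,5) (1,6) (2,2) (2,3) (2,4)] -> total=18
Click 4 (2,4) count=1: revealed 0 new [(none)] -> total=18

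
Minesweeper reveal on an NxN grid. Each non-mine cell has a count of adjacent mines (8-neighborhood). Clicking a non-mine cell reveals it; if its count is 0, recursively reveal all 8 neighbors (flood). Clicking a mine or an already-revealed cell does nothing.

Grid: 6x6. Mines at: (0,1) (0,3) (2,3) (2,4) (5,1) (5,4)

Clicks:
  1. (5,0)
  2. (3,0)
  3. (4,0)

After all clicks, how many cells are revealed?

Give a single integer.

Answer: 13

Derivation:
Click 1 (5,0) count=1: revealed 1 new [(5,0)] -> total=1
Click 2 (3,0) count=0: revealed 12 new [(1,0) (1,1) (1,2) (2,0) (2,1) (2,2) (3,0) (3,1) (3,2) (4,0) (4,1) (4,2)] -> total=13
Click 3 (4,0) count=1: revealed 0 new [(none)] -> total=13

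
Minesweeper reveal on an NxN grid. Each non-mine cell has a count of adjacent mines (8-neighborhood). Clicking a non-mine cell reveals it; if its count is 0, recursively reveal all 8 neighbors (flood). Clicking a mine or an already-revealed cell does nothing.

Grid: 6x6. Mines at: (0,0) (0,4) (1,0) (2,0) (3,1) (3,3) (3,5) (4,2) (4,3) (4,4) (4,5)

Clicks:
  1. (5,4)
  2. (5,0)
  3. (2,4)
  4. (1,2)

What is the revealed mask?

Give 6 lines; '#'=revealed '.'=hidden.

Click 1 (5,4) count=3: revealed 1 new [(5,4)] -> total=1
Click 2 (5,0) count=0: revealed 4 new [(4,0) (4,1) (5,0) (5,1)] -> total=5
Click 3 (2,4) count=2: revealed 1 new [(2,4)] -> total=6
Click 4 (1,2) count=0: revealed 9 new [(0,1) (0,2) (0,3) (1,1) (1,2) (1,3) (2,1) (2,2) (2,3)] -> total=15

Answer: .###..
.###..
.####.
......
##....
##..#.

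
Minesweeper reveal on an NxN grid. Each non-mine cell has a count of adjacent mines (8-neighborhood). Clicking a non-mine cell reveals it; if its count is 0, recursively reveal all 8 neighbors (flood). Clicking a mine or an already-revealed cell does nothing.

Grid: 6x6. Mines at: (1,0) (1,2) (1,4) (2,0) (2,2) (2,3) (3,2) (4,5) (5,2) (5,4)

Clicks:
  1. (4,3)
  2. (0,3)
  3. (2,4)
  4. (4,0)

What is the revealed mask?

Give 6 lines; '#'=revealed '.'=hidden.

Click 1 (4,3) count=3: revealed 1 new [(4,3)] -> total=1
Click 2 (0,3) count=2: revealed 1 new [(0,3)] -> total=2
Click 3 (2,4) count=2: revealed 1 new [(2,4)] -> total=3
Click 4 (4,0) count=0: revealed 6 new [(3,0) (3,1) (4,0) (4,1) (5,0) (5,1)] -> total=9

Answer: ...#..
......
....#.
##....
##.#..
##....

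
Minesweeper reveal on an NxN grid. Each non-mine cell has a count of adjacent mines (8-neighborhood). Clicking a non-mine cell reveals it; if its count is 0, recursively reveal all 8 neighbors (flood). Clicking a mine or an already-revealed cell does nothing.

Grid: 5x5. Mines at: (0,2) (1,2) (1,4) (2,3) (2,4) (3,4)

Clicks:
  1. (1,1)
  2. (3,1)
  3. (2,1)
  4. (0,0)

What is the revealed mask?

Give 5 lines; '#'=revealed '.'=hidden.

Click 1 (1,1) count=2: revealed 1 new [(1,1)] -> total=1
Click 2 (3,1) count=0: revealed 14 new [(0,0) (0,1) (1,0) (2,0) (2,1) (2,2) (3,0) (3,1) (3,2) (3,3) (4,0) (4,1) (4,2) (4,3)] -> total=15
Click 3 (2,1) count=1: revealed 0 new [(none)] -> total=15
Click 4 (0,0) count=0: revealed 0 new [(none)] -> total=15

Answer: ##...
##...
###..
####.
####.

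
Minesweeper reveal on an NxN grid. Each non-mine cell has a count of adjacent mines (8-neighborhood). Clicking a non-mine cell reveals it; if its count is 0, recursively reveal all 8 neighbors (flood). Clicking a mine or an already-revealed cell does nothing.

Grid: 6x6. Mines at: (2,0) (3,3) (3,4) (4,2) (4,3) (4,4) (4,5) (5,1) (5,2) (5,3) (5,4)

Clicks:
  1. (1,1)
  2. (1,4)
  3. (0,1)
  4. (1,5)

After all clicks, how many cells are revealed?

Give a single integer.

Answer: 17

Derivation:
Click 1 (1,1) count=1: revealed 1 new [(1,1)] -> total=1
Click 2 (1,4) count=0: revealed 16 new [(0,0) (0,1) (0,2) (0,3) (0,4) (0,5) (1,0) (1,2) (1,3) (1,4) (1,5) (2,1) (2,2) (2,3) (2,4) (2,5)] -> total=17
Click 3 (0,1) count=0: revealed 0 new [(none)] -> total=17
Click 4 (1,5) count=0: revealed 0 new [(none)] -> total=17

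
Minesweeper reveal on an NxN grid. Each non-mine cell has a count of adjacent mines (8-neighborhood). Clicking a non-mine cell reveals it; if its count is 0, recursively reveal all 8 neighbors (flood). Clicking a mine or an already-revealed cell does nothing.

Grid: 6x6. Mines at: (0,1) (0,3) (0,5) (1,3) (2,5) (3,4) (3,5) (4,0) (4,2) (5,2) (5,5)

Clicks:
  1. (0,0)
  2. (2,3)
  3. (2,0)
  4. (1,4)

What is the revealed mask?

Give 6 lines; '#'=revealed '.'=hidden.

Click 1 (0,0) count=1: revealed 1 new [(0,0)] -> total=1
Click 2 (2,3) count=2: revealed 1 new [(2,3)] -> total=2
Click 3 (2,0) count=0: revealed 9 new [(1,0) (1,1) (1,2) (2,0) (2,1) (2,2) (3,0) (3,1) (3,2)] -> total=11
Click 4 (1,4) count=4: revealed 1 new [(1,4)] -> total=12

Answer: #.....
###.#.
####..
###...
......
......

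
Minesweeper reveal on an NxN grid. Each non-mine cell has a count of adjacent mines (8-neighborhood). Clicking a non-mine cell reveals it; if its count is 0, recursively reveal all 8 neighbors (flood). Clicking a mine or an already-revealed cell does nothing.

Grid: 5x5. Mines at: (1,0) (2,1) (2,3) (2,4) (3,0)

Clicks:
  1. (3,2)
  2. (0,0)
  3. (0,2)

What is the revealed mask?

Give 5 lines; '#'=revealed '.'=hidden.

Click 1 (3,2) count=2: revealed 1 new [(3,2)] -> total=1
Click 2 (0,0) count=1: revealed 1 new [(0,0)] -> total=2
Click 3 (0,2) count=0: revealed 8 new [(0,1) (0,2) (0,3) (0,4) (1,1) (1,2) (1,3) (1,4)] -> total=10

Answer: #####
.####
.....
..#..
.....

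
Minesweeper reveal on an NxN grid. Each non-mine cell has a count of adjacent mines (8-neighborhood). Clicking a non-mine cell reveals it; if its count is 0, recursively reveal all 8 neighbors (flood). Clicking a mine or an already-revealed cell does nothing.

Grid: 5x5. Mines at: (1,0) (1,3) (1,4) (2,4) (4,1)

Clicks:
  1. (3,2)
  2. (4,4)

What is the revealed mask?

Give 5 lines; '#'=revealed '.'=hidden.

Click 1 (3,2) count=1: revealed 1 new [(3,2)] -> total=1
Click 2 (4,4) count=0: revealed 5 new [(3,3) (3,4) (4,2) (4,3) (4,4)] -> total=6

Answer: .....
.....
.....
..###
..###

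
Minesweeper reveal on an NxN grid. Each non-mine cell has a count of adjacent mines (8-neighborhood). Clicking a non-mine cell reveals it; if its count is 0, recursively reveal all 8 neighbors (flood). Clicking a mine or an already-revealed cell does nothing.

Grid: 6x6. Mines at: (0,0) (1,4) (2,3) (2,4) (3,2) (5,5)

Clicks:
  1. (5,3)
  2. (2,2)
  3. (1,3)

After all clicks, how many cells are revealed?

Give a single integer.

Click 1 (5,3) count=0: revealed 16 new [(1,0) (1,1) (2,0) (2,1) (3,0) (3,1) (4,0) (4,1) (4,2) (4,3) (4,4) (5,0) (5,1) (5,2) (5,3) (5,4)] -> total=16
Click 2 (2,2) count=2: revealed 1 new [(2,2)] -> total=17
Click 3 (1,3) count=3: revealed 1 new [(1,3)] -> total=18

Answer: 18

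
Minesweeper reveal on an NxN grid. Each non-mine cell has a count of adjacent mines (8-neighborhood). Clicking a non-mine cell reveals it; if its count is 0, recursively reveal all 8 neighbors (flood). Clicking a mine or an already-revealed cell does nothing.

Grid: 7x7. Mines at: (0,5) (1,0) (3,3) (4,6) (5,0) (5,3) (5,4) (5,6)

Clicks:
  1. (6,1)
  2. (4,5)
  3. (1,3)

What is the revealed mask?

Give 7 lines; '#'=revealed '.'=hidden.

Click 1 (6,1) count=1: revealed 1 new [(6,1)] -> total=1
Click 2 (4,5) count=3: revealed 1 new [(4,5)] -> total=2
Click 3 (1,3) count=0: revealed 12 new [(0,1) (0,2) (0,3) (0,4) (1,1) (1,2) (1,3) (1,4) (2,1) (2,2) (2,3) (2,4)] -> total=14

Answer: .####..
.####..
.####..
.......
.....#.
.......
.#.....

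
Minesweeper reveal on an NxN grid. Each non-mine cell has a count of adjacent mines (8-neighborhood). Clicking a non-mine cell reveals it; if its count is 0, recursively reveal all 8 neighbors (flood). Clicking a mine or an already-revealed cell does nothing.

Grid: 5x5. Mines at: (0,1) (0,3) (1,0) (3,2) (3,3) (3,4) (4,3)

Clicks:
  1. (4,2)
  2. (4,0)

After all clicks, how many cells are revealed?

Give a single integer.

Answer: 7

Derivation:
Click 1 (4,2) count=3: revealed 1 new [(4,2)] -> total=1
Click 2 (4,0) count=0: revealed 6 new [(2,0) (2,1) (3,0) (3,1) (4,0) (4,1)] -> total=7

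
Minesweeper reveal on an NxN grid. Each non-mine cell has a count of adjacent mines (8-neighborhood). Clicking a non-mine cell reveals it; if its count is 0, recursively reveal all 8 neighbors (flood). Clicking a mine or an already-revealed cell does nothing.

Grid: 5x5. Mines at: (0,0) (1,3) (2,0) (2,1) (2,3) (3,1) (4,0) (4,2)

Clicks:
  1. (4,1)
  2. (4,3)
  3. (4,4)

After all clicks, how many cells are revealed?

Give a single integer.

Click 1 (4,1) count=3: revealed 1 new [(4,1)] -> total=1
Click 2 (4,3) count=1: revealed 1 new [(4,3)] -> total=2
Click 3 (4,4) count=0: revealed 3 new [(3,3) (3,4) (4,4)] -> total=5

Answer: 5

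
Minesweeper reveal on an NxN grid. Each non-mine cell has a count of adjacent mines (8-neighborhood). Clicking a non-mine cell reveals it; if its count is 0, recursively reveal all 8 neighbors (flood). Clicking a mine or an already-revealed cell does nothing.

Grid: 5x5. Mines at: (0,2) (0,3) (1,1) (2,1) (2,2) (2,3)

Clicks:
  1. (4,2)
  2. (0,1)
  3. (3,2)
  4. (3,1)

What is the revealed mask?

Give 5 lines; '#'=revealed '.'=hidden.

Answer: .#...
.....
.....
#####
#####

Derivation:
Click 1 (4,2) count=0: revealed 10 new [(3,0) (3,1) (3,2) (3,3) (3,4) (4,0) (4,1) (4,2) (4,3) (4,4)] -> total=10
Click 2 (0,1) count=2: revealed 1 new [(0,1)] -> total=11
Click 3 (3,2) count=3: revealed 0 new [(none)] -> total=11
Click 4 (3,1) count=2: revealed 0 new [(none)] -> total=11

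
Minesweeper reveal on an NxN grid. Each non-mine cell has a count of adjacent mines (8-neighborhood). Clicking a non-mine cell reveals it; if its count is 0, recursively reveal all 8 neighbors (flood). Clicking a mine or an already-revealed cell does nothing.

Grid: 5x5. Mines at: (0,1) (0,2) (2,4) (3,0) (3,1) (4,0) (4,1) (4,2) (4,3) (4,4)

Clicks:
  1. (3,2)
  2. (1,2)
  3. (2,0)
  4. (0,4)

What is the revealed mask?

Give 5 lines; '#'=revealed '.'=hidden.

Click 1 (3,2) count=4: revealed 1 new [(3,2)] -> total=1
Click 2 (1,2) count=2: revealed 1 new [(1,2)] -> total=2
Click 3 (2,0) count=2: revealed 1 new [(2,0)] -> total=3
Click 4 (0,4) count=0: revealed 4 new [(0,3) (0,4) (1,3) (1,4)] -> total=7

Answer: ...##
..###
#....
..#..
.....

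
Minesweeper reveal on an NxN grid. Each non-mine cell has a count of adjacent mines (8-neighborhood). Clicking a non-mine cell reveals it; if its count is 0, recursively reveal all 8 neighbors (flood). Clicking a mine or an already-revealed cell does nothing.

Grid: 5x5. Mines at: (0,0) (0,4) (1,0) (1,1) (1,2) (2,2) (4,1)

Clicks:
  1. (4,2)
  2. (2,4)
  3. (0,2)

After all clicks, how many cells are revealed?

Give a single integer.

Answer: 11

Derivation:
Click 1 (4,2) count=1: revealed 1 new [(4,2)] -> total=1
Click 2 (2,4) count=0: revealed 9 new [(1,3) (1,4) (2,3) (2,4) (3,2) (3,3) (3,4) (4,3) (4,4)] -> total=10
Click 3 (0,2) count=2: revealed 1 new [(0,2)] -> total=11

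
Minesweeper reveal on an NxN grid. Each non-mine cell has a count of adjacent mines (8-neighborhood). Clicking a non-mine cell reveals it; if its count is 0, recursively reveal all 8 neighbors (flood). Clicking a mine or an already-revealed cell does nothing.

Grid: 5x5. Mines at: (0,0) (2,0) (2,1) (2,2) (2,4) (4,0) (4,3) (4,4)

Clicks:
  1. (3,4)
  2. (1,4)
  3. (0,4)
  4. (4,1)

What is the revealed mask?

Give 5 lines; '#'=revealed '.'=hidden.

Answer: .####
.####
.....
....#
.#...

Derivation:
Click 1 (3,4) count=3: revealed 1 new [(3,4)] -> total=1
Click 2 (1,4) count=1: revealed 1 new [(1,4)] -> total=2
Click 3 (0,4) count=0: revealed 7 new [(0,1) (0,2) (0,3) (0,4) (1,1) (1,2) (1,3)] -> total=9
Click 4 (4,1) count=1: revealed 1 new [(4,1)] -> total=10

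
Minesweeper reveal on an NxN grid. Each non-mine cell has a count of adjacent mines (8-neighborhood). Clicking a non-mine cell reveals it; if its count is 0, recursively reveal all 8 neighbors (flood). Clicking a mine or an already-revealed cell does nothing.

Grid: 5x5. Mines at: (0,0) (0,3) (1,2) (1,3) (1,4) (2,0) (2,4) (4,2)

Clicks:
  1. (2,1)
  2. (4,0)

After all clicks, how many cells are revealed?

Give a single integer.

Answer: 5

Derivation:
Click 1 (2,1) count=2: revealed 1 new [(2,1)] -> total=1
Click 2 (4,0) count=0: revealed 4 new [(3,0) (3,1) (4,0) (4,1)] -> total=5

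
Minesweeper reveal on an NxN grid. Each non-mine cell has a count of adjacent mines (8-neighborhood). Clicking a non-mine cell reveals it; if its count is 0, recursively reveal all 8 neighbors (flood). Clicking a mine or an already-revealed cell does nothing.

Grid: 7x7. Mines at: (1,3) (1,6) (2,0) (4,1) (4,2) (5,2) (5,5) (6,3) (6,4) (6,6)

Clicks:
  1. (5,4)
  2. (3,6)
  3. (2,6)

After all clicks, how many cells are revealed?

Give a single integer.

Answer: 13

Derivation:
Click 1 (5,4) count=3: revealed 1 new [(5,4)] -> total=1
Click 2 (3,6) count=0: revealed 12 new [(2,3) (2,4) (2,5) (2,6) (3,3) (3,4) (3,5) (3,6) (4,3) (4,4) (4,5) (4,6)] -> total=13
Click 3 (2,6) count=1: revealed 0 new [(none)] -> total=13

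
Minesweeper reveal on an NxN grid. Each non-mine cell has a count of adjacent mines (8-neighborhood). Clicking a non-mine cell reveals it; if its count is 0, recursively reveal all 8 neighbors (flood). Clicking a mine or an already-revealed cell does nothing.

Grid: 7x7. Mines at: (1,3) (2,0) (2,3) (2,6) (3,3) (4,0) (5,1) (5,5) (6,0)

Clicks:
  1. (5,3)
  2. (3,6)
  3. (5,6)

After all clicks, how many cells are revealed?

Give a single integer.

Answer: 11

Derivation:
Click 1 (5,3) count=0: revealed 9 new [(4,2) (4,3) (4,4) (5,2) (5,3) (5,4) (6,2) (6,3) (6,4)] -> total=9
Click 2 (3,6) count=1: revealed 1 new [(3,6)] -> total=10
Click 3 (5,6) count=1: revealed 1 new [(5,6)] -> total=11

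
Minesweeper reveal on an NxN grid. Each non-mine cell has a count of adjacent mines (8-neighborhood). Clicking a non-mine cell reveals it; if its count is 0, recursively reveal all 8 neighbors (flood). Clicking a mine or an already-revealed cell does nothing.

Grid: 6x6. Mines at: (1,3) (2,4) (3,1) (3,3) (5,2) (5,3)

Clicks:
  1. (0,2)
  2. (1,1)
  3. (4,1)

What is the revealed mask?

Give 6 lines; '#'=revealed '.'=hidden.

Answer: ###...
###...
###...
......
.#....
......

Derivation:
Click 1 (0,2) count=1: revealed 1 new [(0,2)] -> total=1
Click 2 (1,1) count=0: revealed 8 new [(0,0) (0,1) (1,0) (1,1) (1,2) (2,0) (2,1) (2,2)] -> total=9
Click 3 (4,1) count=2: revealed 1 new [(4,1)] -> total=10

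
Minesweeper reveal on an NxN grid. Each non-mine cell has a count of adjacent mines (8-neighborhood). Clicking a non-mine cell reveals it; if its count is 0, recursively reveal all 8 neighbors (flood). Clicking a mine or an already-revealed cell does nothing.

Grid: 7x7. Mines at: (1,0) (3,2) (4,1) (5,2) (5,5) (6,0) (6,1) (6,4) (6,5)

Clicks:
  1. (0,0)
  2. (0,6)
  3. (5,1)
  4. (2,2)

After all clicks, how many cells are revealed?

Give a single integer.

Click 1 (0,0) count=1: revealed 1 new [(0,0)] -> total=1
Click 2 (0,6) count=0: revealed 26 new [(0,1) (0,2) (0,3) (0,4) (0,5) (0,6) (1,1) (1,2) (1,3) (1,4) (1,5) (1,6) (2,1) (2,2) (2,3) (2,4) (2,5) (2,6) (3,3) (3,4) (3,5) (3,6) (4,3) (4,4) (4,5) (4,6)] -> total=27
Click 3 (5,1) count=4: revealed 1 new [(5,1)] -> total=28
Click 4 (2,2) count=1: revealed 0 new [(none)] -> total=28

Answer: 28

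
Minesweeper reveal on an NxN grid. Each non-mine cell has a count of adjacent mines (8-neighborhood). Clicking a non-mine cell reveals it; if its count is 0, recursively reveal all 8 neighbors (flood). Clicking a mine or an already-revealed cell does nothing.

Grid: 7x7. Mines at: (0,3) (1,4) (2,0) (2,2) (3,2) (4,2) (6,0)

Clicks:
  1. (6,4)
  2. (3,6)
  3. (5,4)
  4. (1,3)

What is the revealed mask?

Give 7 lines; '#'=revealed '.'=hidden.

Click 1 (6,4) count=0: revealed 28 new [(0,5) (0,6) (1,5) (1,6) (2,3) (2,4) (2,5) (2,6) (3,3) (3,4) (3,5) (3,6) (4,3) (4,4) (4,5) (4,6) (5,1) (5,2) (5,3) (5,4) (5,5) (5,6) (6,1) (6,2) (6,3) (6,4) (6,5) (6,6)] -> total=28
Click 2 (3,6) count=0: revealed 0 new [(none)] -> total=28
Click 3 (5,4) count=0: revealed 0 new [(none)] -> total=28
Click 4 (1,3) count=3: revealed 1 new [(1,3)] -> total=29

Answer: .....##
...#.##
...####
...####
...####
.######
.######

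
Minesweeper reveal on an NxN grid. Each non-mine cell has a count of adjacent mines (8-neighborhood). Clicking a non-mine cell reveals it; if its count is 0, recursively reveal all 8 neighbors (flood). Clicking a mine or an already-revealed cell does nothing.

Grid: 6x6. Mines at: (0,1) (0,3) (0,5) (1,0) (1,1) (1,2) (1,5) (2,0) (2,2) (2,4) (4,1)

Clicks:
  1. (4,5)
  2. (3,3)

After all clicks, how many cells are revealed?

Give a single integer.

Click 1 (4,5) count=0: revealed 12 new [(3,2) (3,3) (3,4) (3,5) (4,2) (4,3) (4,4) (4,5) (5,2) (5,3) (5,4) (5,5)] -> total=12
Click 2 (3,3) count=2: revealed 0 new [(none)] -> total=12

Answer: 12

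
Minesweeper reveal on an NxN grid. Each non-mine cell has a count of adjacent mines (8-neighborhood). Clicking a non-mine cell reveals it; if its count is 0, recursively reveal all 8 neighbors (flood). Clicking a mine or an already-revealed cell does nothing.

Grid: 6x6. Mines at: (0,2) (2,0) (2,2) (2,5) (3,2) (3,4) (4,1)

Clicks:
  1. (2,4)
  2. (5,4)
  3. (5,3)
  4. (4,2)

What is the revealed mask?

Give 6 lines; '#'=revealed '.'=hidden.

Answer: ......
......
....#.
......
..####
..####

Derivation:
Click 1 (2,4) count=2: revealed 1 new [(2,4)] -> total=1
Click 2 (5,4) count=0: revealed 8 new [(4,2) (4,3) (4,4) (4,5) (5,2) (5,3) (5,4) (5,5)] -> total=9
Click 3 (5,3) count=0: revealed 0 new [(none)] -> total=9
Click 4 (4,2) count=2: revealed 0 new [(none)] -> total=9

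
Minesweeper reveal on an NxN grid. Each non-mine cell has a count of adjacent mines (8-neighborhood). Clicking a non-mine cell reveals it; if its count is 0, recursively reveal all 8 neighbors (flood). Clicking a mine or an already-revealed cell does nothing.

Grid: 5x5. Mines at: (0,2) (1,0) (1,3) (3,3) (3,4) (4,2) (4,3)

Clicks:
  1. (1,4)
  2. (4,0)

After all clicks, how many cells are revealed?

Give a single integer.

Answer: 7

Derivation:
Click 1 (1,4) count=1: revealed 1 new [(1,4)] -> total=1
Click 2 (4,0) count=0: revealed 6 new [(2,0) (2,1) (3,0) (3,1) (4,0) (4,1)] -> total=7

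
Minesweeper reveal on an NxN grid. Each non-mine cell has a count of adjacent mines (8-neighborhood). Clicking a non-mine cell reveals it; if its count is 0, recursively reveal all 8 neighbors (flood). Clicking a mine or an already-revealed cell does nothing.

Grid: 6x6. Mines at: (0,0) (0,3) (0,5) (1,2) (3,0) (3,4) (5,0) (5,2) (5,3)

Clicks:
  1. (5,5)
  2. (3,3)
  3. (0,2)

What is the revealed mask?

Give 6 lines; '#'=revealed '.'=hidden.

Click 1 (5,5) count=0: revealed 4 new [(4,4) (4,5) (5,4) (5,5)] -> total=4
Click 2 (3,3) count=1: revealed 1 new [(3,3)] -> total=5
Click 3 (0,2) count=2: revealed 1 new [(0,2)] -> total=6

Answer: ..#...
......
......
...#..
....##
....##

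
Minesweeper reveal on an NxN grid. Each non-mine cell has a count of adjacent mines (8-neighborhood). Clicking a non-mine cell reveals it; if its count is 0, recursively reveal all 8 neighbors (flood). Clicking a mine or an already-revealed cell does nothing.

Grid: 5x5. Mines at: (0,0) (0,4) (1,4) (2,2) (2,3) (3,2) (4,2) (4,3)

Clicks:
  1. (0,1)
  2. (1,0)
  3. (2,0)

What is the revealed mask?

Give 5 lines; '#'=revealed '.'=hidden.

Answer: .#...
##...
##...
##...
##...

Derivation:
Click 1 (0,1) count=1: revealed 1 new [(0,1)] -> total=1
Click 2 (1,0) count=1: revealed 1 new [(1,0)] -> total=2
Click 3 (2,0) count=0: revealed 7 new [(1,1) (2,0) (2,1) (3,0) (3,1) (4,0) (4,1)] -> total=9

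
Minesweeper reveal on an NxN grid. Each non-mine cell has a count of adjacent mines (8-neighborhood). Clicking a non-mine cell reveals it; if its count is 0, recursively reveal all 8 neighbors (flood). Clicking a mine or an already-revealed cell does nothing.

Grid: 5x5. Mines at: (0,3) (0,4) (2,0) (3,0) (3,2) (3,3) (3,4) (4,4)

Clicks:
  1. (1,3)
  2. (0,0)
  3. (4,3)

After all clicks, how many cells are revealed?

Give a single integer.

Answer: 8

Derivation:
Click 1 (1,3) count=2: revealed 1 new [(1,3)] -> total=1
Click 2 (0,0) count=0: revealed 6 new [(0,0) (0,1) (0,2) (1,0) (1,1) (1,2)] -> total=7
Click 3 (4,3) count=4: revealed 1 new [(4,3)] -> total=8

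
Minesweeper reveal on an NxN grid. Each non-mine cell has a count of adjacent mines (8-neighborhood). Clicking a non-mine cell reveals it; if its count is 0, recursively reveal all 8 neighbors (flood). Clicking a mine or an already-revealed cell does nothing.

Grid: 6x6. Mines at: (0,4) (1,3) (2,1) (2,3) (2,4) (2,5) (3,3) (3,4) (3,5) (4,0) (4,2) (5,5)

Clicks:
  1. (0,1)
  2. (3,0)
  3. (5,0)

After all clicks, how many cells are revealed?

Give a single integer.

Answer: 8

Derivation:
Click 1 (0,1) count=0: revealed 6 new [(0,0) (0,1) (0,2) (1,0) (1,1) (1,2)] -> total=6
Click 2 (3,0) count=2: revealed 1 new [(3,0)] -> total=7
Click 3 (5,0) count=1: revealed 1 new [(5,0)] -> total=8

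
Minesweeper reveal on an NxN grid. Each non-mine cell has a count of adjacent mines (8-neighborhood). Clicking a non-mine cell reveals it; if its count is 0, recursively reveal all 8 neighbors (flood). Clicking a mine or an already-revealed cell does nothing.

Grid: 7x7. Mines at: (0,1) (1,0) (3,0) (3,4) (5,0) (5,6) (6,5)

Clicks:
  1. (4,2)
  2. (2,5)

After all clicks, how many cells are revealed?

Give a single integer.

Answer: 36

Derivation:
Click 1 (4,2) count=0: revealed 36 new [(0,2) (0,3) (0,4) (0,5) (0,6) (1,1) (1,2) (1,3) (1,4) (1,5) (1,6) (2,1) (2,2) (2,3) (2,4) (2,5) (2,6) (3,1) (3,2) (3,3) (3,5) (3,6) (4,1) (4,2) (4,3) (4,4) (4,5) (4,6) (5,1) (5,2) (5,3) (5,4) (6,1) (6,2) (6,3) (6,4)] -> total=36
Click 2 (2,5) count=1: revealed 0 new [(none)] -> total=36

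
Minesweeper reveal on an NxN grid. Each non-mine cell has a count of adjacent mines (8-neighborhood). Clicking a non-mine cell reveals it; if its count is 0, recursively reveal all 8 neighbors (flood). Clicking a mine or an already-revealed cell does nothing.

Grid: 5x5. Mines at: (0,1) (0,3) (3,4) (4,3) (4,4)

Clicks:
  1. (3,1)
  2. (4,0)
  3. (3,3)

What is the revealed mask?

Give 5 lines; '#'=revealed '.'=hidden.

Answer: .....
####.
####.
####.
###..

Derivation:
Click 1 (3,1) count=0: revealed 15 new [(1,0) (1,1) (1,2) (1,3) (2,0) (2,1) (2,2) (2,3) (3,0) (3,1) (3,2) (3,3) (4,0) (4,1) (4,2)] -> total=15
Click 2 (4,0) count=0: revealed 0 new [(none)] -> total=15
Click 3 (3,3) count=3: revealed 0 new [(none)] -> total=15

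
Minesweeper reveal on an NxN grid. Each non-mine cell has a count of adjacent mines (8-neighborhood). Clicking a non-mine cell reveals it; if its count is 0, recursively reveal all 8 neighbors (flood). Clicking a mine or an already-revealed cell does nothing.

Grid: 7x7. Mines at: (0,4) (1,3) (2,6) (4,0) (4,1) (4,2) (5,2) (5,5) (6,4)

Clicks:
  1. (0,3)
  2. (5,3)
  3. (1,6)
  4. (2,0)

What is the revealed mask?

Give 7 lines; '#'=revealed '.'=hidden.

Click 1 (0,3) count=2: revealed 1 new [(0,3)] -> total=1
Click 2 (5,3) count=3: revealed 1 new [(5,3)] -> total=2
Click 3 (1,6) count=1: revealed 1 new [(1,6)] -> total=3
Click 4 (2,0) count=0: revealed 12 new [(0,0) (0,1) (0,2) (1,0) (1,1) (1,2) (2,0) (2,1) (2,2) (3,0) (3,1) (3,2)] -> total=15

Answer: ####...
###...#
###....
###....
.......
...#...
.......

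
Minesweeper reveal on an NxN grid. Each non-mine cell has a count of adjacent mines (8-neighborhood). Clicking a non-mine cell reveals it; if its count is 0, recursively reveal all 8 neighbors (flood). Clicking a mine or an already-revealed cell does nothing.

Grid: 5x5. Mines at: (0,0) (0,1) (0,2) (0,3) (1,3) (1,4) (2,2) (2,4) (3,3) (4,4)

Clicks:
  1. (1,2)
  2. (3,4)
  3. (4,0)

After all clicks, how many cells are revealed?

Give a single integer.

Answer: 12

Derivation:
Click 1 (1,2) count=5: revealed 1 new [(1,2)] -> total=1
Click 2 (3,4) count=3: revealed 1 new [(3,4)] -> total=2
Click 3 (4,0) count=0: revealed 10 new [(1,0) (1,1) (2,0) (2,1) (3,0) (3,1) (3,2) (4,0) (4,1) (4,2)] -> total=12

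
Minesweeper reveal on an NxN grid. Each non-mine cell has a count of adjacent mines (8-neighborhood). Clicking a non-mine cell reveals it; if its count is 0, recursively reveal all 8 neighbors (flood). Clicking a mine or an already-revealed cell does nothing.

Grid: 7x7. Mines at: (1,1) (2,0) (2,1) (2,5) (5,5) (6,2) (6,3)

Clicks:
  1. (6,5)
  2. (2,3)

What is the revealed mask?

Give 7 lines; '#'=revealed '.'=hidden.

Answer: ..#####
..#####
..###..
#####..
#####..
#####..
##...#.

Derivation:
Click 1 (6,5) count=1: revealed 1 new [(6,5)] -> total=1
Click 2 (2,3) count=0: revealed 30 new [(0,2) (0,3) (0,4) (0,5) (0,6) (1,2) (1,3) (1,4) (1,5) (1,6) (2,2) (2,3) (2,4) (3,0) (3,1) (3,2) (3,3) (3,4) (4,0) (4,1) (4,2) (4,3) (4,4) (5,0) (5,1) (5,2) (5,3) (5,4) (6,0) (6,1)] -> total=31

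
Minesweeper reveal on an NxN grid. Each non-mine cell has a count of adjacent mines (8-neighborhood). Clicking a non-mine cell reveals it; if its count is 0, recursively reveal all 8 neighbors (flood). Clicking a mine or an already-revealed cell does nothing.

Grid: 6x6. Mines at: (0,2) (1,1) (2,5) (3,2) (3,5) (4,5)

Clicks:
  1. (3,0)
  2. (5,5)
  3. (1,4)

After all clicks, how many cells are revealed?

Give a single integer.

Answer: 16

Derivation:
Click 1 (3,0) count=0: revealed 14 new [(2,0) (2,1) (3,0) (3,1) (4,0) (4,1) (4,2) (4,3) (4,4) (5,0) (5,1) (5,2) (5,3) (5,4)] -> total=14
Click 2 (5,5) count=1: revealed 1 new [(5,5)] -> total=15
Click 3 (1,4) count=1: revealed 1 new [(1,4)] -> total=16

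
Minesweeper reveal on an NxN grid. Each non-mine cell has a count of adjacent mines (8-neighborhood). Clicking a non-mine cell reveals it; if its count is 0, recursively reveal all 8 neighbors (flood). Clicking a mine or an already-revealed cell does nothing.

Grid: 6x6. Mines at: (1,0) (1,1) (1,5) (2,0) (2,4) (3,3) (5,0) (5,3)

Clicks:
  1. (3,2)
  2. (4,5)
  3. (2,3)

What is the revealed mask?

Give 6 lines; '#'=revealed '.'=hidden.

Click 1 (3,2) count=1: revealed 1 new [(3,2)] -> total=1
Click 2 (4,5) count=0: revealed 6 new [(3,4) (3,5) (4,4) (4,5) (5,4) (5,5)] -> total=7
Click 3 (2,3) count=2: revealed 1 new [(2,3)] -> total=8

Answer: ......
......
...#..
..#.##
....##
....##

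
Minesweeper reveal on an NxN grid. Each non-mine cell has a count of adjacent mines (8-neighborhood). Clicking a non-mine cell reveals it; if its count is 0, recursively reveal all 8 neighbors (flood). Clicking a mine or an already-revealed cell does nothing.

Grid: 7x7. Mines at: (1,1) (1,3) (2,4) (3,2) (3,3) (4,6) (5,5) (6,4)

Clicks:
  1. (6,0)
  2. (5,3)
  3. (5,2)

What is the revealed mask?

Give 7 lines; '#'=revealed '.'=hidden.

Click 1 (6,0) count=0: revealed 16 new [(2,0) (2,1) (3,0) (3,1) (4,0) (4,1) (4,2) (4,3) (5,0) (5,1) (5,2) (5,3) (6,0) (6,1) (6,2) (6,3)] -> total=16
Click 2 (5,3) count=1: revealed 0 new [(none)] -> total=16
Click 3 (5,2) count=0: revealed 0 new [(none)] -> total=16

Answer: .......
.......
##.....
##.....
####...
####...
####...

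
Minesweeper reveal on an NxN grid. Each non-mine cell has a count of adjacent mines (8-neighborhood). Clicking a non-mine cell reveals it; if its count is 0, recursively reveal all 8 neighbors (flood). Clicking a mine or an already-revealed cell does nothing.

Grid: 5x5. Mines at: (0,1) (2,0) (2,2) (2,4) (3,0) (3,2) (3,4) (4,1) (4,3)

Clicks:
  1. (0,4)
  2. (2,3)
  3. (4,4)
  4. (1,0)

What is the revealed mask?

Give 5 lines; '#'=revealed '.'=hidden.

Answer: ..###
#.###
...#.
.....
....#

Derivation:
Click 1 (0,4) count=0: revealed 6 new [(0,2) (0,3) (0,4) (1,2) (1,3) (1,4)] -> total=6
Click 2 (2,3) count=4: revealed 1 new [(2,3)] -> total=7
Click 3 (4,4) count=2: revealed 1 new [(4,4)] -> total=8
Click 4 (1,0) count=2: revealed 1 new [(1,0)] -> total=9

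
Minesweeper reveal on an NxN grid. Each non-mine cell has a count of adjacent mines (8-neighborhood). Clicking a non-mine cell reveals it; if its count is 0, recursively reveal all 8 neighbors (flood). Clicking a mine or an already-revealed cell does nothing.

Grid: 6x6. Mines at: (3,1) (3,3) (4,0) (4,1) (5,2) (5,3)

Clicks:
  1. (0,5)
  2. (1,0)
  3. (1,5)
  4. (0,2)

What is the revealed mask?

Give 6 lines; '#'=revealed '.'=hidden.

Answer: ######
######
######
....##
....##
....##

Derivation:
Click 1 (0,5) count=0: revealed 24 new [(0,0) (0,1) (0,2) (0,3) (0,4) (0,5) (1,0) (1,1) (1,2) (1,3) (1,4) (1,5) (2,0) (2,1) (2,2) (2,3) (2,4) (2,5) (3,4) (3,5) (4,4) (4,5) (5,4) (5,5)] -> total=24
Click 2 (1,0) count=0: revealed 0 new [(none)] -> total=24
Click 3 (1,5) count=0: revealed 0 new [(none)] -> total=24
Click 4 (0,2) count=0: revealed 0 new [(none)] -> total=24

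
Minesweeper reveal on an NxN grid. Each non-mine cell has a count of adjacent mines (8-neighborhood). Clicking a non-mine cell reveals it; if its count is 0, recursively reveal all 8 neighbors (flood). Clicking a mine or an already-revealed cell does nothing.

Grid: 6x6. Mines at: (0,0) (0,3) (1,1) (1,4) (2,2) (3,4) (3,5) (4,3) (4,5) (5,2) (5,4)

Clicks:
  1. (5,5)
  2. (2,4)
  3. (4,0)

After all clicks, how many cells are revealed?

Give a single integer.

Click 1 (5,5) count=2: revealed 1 new [(5,5)] -> total=1
Click 2 (2,4) count=3: revealed 1 new [(2,4)] -> total=2
Click 3 (4,0) count=0: revealed 8 new [(2,0) (2,1) (3,0) (3,1) (4,0) (4,1) (5,0) (5,1)] -> total=10

Answer: 10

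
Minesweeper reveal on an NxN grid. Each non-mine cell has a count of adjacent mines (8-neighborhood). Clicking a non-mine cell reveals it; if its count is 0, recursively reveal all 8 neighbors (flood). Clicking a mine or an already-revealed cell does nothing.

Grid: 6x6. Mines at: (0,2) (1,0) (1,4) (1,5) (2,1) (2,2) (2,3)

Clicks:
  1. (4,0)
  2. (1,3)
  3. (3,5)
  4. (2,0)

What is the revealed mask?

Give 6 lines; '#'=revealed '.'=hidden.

Answer: ......
...#..
#...##
######
######
######

Derivation:
Click 1 (4,0) count=0: revealed 20 new [(2,4) (2,5) (3,0) (3,1) (3,2) (3,3) (3,4) (3,5) (4,0) (4,1) (4,2) (4,3) (4,4) (4,5) (5,0) (5,1) (5,2) (5,3) (5,4) (5,5)] -> total=20
Click 2 (1,3) count=4: revealed 1 new [(1,3)] -> total=21
Click 3 (3,5) count=0: revealed 0 new [(none)] -> total=21
Click 4 (2,0) count=2: revealed 1 new [(2,0)] -> total=22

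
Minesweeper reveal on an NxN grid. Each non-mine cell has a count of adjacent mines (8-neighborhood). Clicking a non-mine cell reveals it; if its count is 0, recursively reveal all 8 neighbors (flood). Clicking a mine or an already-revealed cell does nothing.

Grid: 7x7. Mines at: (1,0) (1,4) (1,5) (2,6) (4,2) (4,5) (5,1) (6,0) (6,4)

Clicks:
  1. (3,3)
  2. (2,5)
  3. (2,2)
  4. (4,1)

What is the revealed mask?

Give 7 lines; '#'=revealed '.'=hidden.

Click 1 (3,3) count=1: revealed 1 new [(3,3)] -> total=1
Click 2 (2,5) count=3: revealed 1 new [(2,5)] -> total=2
Click 3 (2,2) count=0: revealed 11 new [(0,1) (0,2) (0,3) (1,1) (1,2) (1,3) (2,1) (2,2) (2,3) (3,1) (3,2)] -> total=13
Click 4 (4,1) count=2: revealed 1 new [(4,1)] -> total=14

Answer: .###...
.###...
.###.#.
.###...
.#.....
.......
.......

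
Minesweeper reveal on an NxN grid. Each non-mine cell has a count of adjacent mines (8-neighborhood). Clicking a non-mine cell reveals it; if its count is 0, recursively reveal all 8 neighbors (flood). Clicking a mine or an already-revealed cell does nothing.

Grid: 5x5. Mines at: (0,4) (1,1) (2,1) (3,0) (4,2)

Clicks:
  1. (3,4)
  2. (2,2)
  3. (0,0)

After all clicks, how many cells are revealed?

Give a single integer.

Answer: 12

Derivation:
Click 1 (3,4) count=0: revealed 11 new [(1,2) (1,3) (1,4) (2,2) (2,3) (2,4) (3,2) (3,3) (3,4) (4,3) (4,4)] -> total=11
Click 2 (2,2) count=2: revealed 0 new [(none)] -> total=11
Click 3 (0,0) count=1: revealed 1 new [(0,0)] -> total=12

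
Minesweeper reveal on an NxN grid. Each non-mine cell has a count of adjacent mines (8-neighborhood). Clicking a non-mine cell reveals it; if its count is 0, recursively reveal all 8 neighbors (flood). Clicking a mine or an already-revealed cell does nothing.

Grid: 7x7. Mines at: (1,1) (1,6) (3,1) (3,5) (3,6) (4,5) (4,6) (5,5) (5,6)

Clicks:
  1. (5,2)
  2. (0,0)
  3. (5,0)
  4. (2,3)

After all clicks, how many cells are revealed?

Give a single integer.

Answer: 31

Derivation:
Click 1 (5,2) count=0: revealed 30 new [(0,2) (0,3) (0,4) (0,5) (1,2) (1,3) (1,4) (1,5) (2,2) (2,3) (2,4) (2,5) (3,2) (3,3) (3,4) (4,0) (4,1) (4,2) (4,3) (4,4) (5,0) (5,1) (5,2) (5,3) (5,4) (6,0) (6,1) (6,2) (6,3) (6,4)] -> total=30
Click 2 (0,0) count=1: revealed 1 new [(0,0)] -> total=31
Click 3 (5,0) count=0: revealed 0 new [(none)] -> total=31
Click 4 (2,3) count=0: revealed 0 new [(none)] -> total=31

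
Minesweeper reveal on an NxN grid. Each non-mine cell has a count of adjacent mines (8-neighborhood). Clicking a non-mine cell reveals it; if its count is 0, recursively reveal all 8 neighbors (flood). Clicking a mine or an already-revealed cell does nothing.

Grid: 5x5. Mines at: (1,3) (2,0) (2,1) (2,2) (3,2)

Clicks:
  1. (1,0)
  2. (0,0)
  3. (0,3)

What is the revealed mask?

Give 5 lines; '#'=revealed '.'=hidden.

Answer: ####.
###..
.....
.....
.....

Derivation:
Click 1 (1,0) count=2: revealed 1 new [(1,0)] -> total=1
Click 2 (0,0) count=0: revealed 5 new [(0,0) (0,1) (0,2) (1,1) (1,2)] -> total=6
Click 3 (0,3) count=1: revealed 1 new [(0,3)] -> total=7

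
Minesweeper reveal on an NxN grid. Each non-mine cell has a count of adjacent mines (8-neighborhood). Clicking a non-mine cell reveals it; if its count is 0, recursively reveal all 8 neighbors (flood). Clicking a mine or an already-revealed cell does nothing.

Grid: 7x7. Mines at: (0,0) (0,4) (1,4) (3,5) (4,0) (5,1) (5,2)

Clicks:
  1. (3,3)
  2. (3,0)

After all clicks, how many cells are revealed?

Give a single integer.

Click 1 (3,3) count=0: revealed 21 new [(0,1) (0,2) (0,3) (1,0) (1,1) (1,2) (1,3) (2,0) (2,1) (2,2) (2,3) (2,4) (3,0) (3,1) (3,2) (3,3) (3,4) (4,1) (4,2) (4,3) (4,4)] -> total=21
Click 2 (3,0) count=1: revealed 0 new [(none)] -> total=21

Answer: 21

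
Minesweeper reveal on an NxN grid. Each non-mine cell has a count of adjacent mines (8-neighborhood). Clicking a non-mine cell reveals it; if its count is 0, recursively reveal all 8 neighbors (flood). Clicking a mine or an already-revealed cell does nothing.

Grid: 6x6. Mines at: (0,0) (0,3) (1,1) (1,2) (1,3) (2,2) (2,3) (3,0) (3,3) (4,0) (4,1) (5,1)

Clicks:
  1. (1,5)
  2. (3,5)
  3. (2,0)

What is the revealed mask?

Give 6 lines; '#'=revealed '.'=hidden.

Click 1 (1,5) count=0: revealed 16 new [(0,4) (0,5) (1,4) (1,5) (2,4) (2,5) (3,4) (3,5) (4,2) (4,3) (4,4) (4,5) (5,2) (5,3) (5,4) (5,5)] -> total=16
Click 2 (3,5) count=0: revealed 0 new [(none)] -> total=16
Click 3 (2,0) count=2: revealed 1 new [(2,0)] -> total=17

Answer: ....##
....##
#...##
....##
..####
..####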